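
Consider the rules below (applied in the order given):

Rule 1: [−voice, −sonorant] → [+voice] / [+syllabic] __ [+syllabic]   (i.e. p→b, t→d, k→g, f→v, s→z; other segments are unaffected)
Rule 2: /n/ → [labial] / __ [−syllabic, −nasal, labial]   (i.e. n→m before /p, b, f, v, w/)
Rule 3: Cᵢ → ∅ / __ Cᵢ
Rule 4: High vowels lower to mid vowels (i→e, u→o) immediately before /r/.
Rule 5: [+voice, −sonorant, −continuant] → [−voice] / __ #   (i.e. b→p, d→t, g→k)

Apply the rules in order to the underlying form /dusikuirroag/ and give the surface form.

Rule 1 (intervocalic voicing): /s/ is a voiceless obstruent between vowels /u/ and /i/, so it voices to [z]. /k/ is a voiceless obstruent between vowels /i/ and /u/, so it voices to [g]. /dusikuirroag/ → duziguirroag.
Rule 2 (nasal place assimilation): no segment meets the environment; /duziguirroag/ is unchanged.
Rule 3 (degemination): /rr/ is a geminate; the first /r/ deletes. /duziguirroag/ → duziguiroag.
Rule 4 (pre-rhotic lowering): /i/ is a high vowel immediately before /r/, so it lowers to [e]. /duziguiroag/ → duzigueroag.
Rule 5 (final devoicing): /g/ is a voiced stop in word-final position, so it devoices to [k]. /duzigueroag/ → duzigueroak.

duzigueroak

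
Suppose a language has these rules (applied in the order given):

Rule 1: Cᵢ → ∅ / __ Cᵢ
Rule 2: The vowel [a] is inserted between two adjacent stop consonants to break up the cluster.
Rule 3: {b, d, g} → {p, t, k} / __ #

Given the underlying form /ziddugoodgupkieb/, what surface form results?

Rule 1 (degemination): /dd/ is a geminate; the first /d/ deletes. /ziddugoodgupkieb/ → zidugoodgupkieb.
Rule 2 (stop-cluster a-epenthesis): /d/ and /g/ form a stop–stop cluster, so [a] is inserted between them. /p/ and /k/ form a stop–stop cluster, so [a] is inserted between them. /zidugoodgupkieb/ → zidugoodagupakieb.
Rule 3 (final devoicing): /b/ is a voiced stop in word-final position, so it devoices to [p]. /zidugoodagupakieb/ → zidugoodagupakiep.

zidugoodagupakiep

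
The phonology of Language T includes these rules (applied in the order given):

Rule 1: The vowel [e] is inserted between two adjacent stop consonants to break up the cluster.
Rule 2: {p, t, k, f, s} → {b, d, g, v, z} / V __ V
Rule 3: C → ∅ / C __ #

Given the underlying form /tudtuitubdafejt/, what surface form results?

Rule 1 (stop-cluster e-epenthesis): /d/ and /t/ form a stop–stop cluster, so [e] is inserted between them. /b/ and /d/ form a stop–stop cluster, so [e] is inserted between them. /tudtuitubdafejt/ → tudetuitubedafejt.
Rule 2 (intervocalic voicing): /t/ is a voiceless obstruent between vowels /e/ and /u/, so it voices to [d]. /t/ is a voiceless obstruent between vowels /i/ and /u/, so it voices to [d]. /f/ is a voiceless obstruent between vowels /a/ and /e/, so it voices to [v]. /tudetuitubedafejt/ → tudeduidubedavejt.
Rule 3 (final cluster simplification): /t/ is the second consonant of a word-final cluster /jt/, so it deletes. /tudeduidubedavejt/ → tudeduidubedavej.

tudeduidubedavej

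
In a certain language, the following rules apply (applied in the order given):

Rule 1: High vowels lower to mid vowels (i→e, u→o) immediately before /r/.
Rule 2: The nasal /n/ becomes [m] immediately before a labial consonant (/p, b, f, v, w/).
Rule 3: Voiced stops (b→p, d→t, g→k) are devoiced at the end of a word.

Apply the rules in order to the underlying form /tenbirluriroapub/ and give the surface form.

temberloreroapup

Rule 1 (pre-rhotic lowering): /i/ is a high vowel immediately before /r/, so it lowers to [e]. /u/ is a high vowel immediately before /r/, so it lowers to [o]. /i/ is a high vowel immediately before /r/, so it lowers to [e]. /tenbirluriroapub/ → tenberloreroapub.
Rule 2 (nasal place assimilation): /n/ precedes the labial consonant /b/, so it assimilates in place to [m]. /tenberloreroapub/ → temberloreroapub.
Rule 3 (final devoicing): /b/ is a voiced stop in word-final position, so it devoices to [p]. /temberloreroapub/ → temberloreroapup.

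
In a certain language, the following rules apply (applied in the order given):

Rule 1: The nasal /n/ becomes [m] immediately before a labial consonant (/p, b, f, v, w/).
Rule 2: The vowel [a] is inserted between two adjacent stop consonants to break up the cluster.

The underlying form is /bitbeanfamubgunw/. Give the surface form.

bitabeamfamubagumw

Rule 1 (nasal place assimilation): /n/ precedes the labial consonant /f/, so it assimilates in place to [m]. /n/ precedes the labial consonant /w/, so it assimilates in place to [m]. /bitbeanfamubgunw/ → bitbeamfamubgumw.
Rule 2 (stop-cluster a-epenthesis): /t/ and /b/ form a stop–stop cluster, so [a] is inserted between them. /b/ and /g/ form a stop–stop cluster, so [a] is inserted between them. /bitbeamfamubgumw/ → bitabeamfamubagumw.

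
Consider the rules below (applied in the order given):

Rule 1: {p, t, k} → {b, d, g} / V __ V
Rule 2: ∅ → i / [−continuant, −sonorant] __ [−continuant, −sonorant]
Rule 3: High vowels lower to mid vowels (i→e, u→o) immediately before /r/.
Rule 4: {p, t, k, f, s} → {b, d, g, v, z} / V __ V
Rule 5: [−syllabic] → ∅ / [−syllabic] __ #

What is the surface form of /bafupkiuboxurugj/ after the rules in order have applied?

Rule 1 (intervocalic voicing): no segment meets the environment; /bafupkiuboxurugj/ is unchanged.
Rule 2 (stop-cluster i-epenthesis): /p/ and /k/ form a stop–stop cluster, so [i] is inserted between them. /bafupkiuboxurugj/ → bafupikiuboxurugj.
Rule 3 (pre-rhotic lowering): /u/ is a high vowel immediately before /r/, so it lowers to [o]. /bafupikiuboxurugj/ → bafupikiuboxorugj.
Rule 4 (intervocalic voicing): /f/ is a voiceless obstruent between vowels /a/ and /u/, so it voices to [v]. /p/ is a voiceless obstruent between vowels /u/ and /i/, so it voices to [b]. /k/ is a voiceless obstruent between vowels /i/ and /i/, so it voices to [g]. /bafupikiuboxorugj/ → bavubigiuboxorugj.
Rule 5 (final cluster simplification): /j/ is the second consonant of a word-final cluster /gj/, so it deletes. /bavubigiuboxorugj/ → bavubigiuboxorug.

bavubigiuboxorug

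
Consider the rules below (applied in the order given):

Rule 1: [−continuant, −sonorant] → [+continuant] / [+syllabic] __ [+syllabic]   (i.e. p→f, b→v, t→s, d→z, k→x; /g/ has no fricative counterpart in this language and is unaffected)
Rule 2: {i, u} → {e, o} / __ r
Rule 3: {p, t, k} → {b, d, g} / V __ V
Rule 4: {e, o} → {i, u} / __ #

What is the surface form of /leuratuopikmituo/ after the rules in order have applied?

Rule 1 (intervocalic spirantization): /t/ is a stop between vowels /a/ and /u/, so it spirantizes to the fricative [s]. /p/ is a stop between vowels /o/ and /i/, so it spirantizes to the fricative [f]. /t/ is a stop between vowels /i/ and /u/, so it spirantizes to the fricative [s]. /leuratuopikmituo/ → leurasuofikmisuo.
Rule 2 (pre-rhotic lowering): /u/ is a high vowel immediately before /r/, so it lowers to [o]. /leurasuofikmisuo/ → leorasuofikmisuo.
Rule 3 (intervocalic voicing): no segment meets the environment; /leorasuofikmisuo/ is unchanged.
Rule 4 (final vowel raising): /o/ is a mid vowel in word-final position, so it raises to [u]. /leorasuofikmisuo/ → leorasuofikmisuu.

leorasuofikmisuu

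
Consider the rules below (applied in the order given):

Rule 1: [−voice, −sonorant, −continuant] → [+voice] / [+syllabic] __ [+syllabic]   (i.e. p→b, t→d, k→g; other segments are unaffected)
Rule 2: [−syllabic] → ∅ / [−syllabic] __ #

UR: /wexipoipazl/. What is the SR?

Rule 1 (intervocalic voicing): /p/ is a voiceless stop between vowels /i/ and /o/, so it voices to [b]. /p/ is a voiceless stop between vowels /i/ and /a/, so it voices to [b]. /wexipoipazl/ → wexiboibazl.
Rule 2 (final cluster simplification): /l/ is the second consonant of a word-final cluster /zl/, so it deletes. /wexiboibazl/ → wexiboibaz.

wexiboibaz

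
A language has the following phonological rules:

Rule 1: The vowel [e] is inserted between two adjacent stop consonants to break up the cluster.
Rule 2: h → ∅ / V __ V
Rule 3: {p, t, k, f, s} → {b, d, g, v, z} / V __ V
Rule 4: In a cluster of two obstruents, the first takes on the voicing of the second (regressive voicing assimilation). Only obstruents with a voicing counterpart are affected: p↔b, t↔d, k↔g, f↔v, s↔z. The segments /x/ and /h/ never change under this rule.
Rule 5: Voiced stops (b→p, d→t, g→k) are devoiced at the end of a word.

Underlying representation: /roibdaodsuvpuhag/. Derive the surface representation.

roibedaotsufpuak

Rule 1 (stop-cluster e-epenthesis): /b/ and /d/ form a stop–stop cluster, so [e] is inserted between them. /roibdaodsuvpuhag/ → roibedaodsuvpuhag.
Rule 2 (intervocalic h-deletion): /h/ occurs between vowels /u/ and /a/, so it deletes. /roibedaodsuvpuhag/ → roibedaodsuvpuag.
Rule 3 (intervocalic voicing): no segment meets the environment; /roibedaodsuvpuag/ is unchanged.
Rule 4 (regressive voicing assimilation): /d/ precedes the voiceless obstruent /s/, so it devoices to [t] by assimilation. /v/ precedes the voiceless obstruent /p/, so it devoices to [f] by assimilation. /roibedaodsuvpuag/ → roibedaotsufpuag.
Rule 5 (final devoicing): /g/ is a voiced stop in word-final position, so it devoices to [k]. /roibedaotsufpuag/ → roibedaotsufpuak.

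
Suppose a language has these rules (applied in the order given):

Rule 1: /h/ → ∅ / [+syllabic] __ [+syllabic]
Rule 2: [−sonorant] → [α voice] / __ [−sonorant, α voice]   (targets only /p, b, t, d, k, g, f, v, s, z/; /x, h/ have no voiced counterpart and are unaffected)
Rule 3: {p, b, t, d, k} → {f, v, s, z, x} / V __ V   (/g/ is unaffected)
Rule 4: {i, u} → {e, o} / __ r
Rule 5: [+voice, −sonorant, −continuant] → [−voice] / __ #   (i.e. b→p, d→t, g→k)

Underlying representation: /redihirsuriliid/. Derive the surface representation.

Rule 1 (intervocalic h-deletion): /h/ occurs between vowels /i/ and /i/, so it deletes. /redihirsuriliid/ → rediirsuriliid.
Rule 2 (regressive voicing assimilation): no segment meets the environment; /rediirsuriliid/ is unchanged.
Rule 3 (intervocalic spirantization): /d/ is a stop between vowels /e/ and /i/, so it spirantizes to the fricative [z]. /rediirsuriliid/ → reziirsuriliid.
Rule 4 (pre-rhotic lowering): /i/ is a high vowel immediately before /r/, so it lowers to [e]. /u/ is a high vowel immediately before /r/, so it lowers to [o]. /reziirsuriliid/ → reziersoriliid.
Rule 5 (final devoicing): /d/ is a voiced stop in word-final position, so it devoices to [t]. /reziersoriliid/ → reziersoriliit.

reziersoriliit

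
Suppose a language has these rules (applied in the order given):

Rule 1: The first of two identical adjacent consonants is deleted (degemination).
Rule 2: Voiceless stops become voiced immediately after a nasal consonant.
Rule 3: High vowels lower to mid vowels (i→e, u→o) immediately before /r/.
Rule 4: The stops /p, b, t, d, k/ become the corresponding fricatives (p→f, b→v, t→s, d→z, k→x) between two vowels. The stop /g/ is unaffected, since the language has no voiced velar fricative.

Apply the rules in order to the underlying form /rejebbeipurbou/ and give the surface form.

Rule 1 (degemination): /bb/ is a geminate; the first /b/ deletes. /rejebbeipurbou/ → rejebeipurbou.
Rule 2 (post-nasal voicing): no segment meets the environment; /rejebeipurbou/ is unchanged.
Rule 3 (pre-rhotic lowering): /u/ is a high vowel immediately before /r/, so it lowers to [o]. /rejebeipurbou/ → rejebeiporbou.
Rule 4 (intervocalic spirantization): /b/ is a stop between vowels /e/ and /e/, so it spirantizes to the fricative [v]. /p/ is a stop between vowels /i/ and /o/, so it spirantizes to the fricative [f]. /rejebeiporbou/ → rejeveiforbou.

rejeveiforbou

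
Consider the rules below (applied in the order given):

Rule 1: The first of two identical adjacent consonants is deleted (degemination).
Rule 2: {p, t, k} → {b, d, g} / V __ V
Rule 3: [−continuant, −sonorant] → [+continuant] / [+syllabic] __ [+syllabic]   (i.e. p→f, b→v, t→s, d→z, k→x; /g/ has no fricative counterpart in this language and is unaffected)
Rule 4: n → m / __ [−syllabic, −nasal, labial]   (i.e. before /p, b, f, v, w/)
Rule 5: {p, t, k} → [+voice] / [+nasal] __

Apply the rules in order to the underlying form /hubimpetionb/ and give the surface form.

huvimbeziomb

Rule 1 (degemination): no segment meets the environment; /hubimpetionb/ is unchanged.
Rule 2 (intervocalic voicing): /t/ is a voiceless stop between vowels /e/ and /i/, so it voices to [d]. /hubimpetionb/ → hubimpedionb.
Rule 3 (intervocalic spirantization): /b/ is a stop between vowels /u/ and /i/, so it spirantizes to the fricative [v]. /d/ is a stop between vowels /e/ and /i/, so it spirantizes to the fricative [z]. /hubimpedionb/ → huvimpezionb.
Rule 4 (nasal place assimilation): /n/ precedes the labial consonant /b/, so it assimilates in place to [m]. /huvimpezionb/ → huvimpeziomb.
Rule 5 (post-nasal voicing): /p/ is a voiceless stop immediately after the nasal /m/, so it voices to [b]. /huvimpeziomb/ → huvimbeziomb.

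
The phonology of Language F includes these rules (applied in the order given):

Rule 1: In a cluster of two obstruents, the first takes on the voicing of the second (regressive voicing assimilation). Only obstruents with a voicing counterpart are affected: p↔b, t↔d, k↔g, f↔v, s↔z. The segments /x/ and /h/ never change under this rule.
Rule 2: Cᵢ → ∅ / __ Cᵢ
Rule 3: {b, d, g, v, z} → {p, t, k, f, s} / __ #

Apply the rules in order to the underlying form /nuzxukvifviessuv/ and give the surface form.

Rule 1 (regressive voicing assimilation): /z/ precedes the voiceless obstruent /x/, so it devoices to [s] by assimilation. /k/ precedes the voiced obstruent /v/, so it voices to [g] by assimilation. /f/ precedes the voiced obstruent /v/, so it voices to [v] by assimilation. /nuzxukvifviessuv/ → nusxugvivviessuv.
Rule 2 (degemination): /vv/ is a geminate; the first /v/ deletes. /ss/ is a geminate; the first /s/ deletes. /nusxugvivviessuv/ → nusxugviviesuv.
Rule 3 (final devoicing): /v/ is a voiced obstruent in word-final position, so it devoices to [f]. /nusxugviviesuv/ → nusxugviviesuf.

nusxugviviesuf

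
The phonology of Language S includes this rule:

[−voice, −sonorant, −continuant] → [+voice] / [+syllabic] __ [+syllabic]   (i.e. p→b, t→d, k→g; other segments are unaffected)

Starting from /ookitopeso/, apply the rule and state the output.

/k/ is a voiceless stop between vowels /o/ and /i/, so it voices to [g].
/t/ is a voiceless stop between vowels /i/ and /o/, so it voices to [d].
/p/ is a voiceless stop between vowels /o/ and /e/, so it voices to [b].
Surface form: [oogidobeso].

oogidobeso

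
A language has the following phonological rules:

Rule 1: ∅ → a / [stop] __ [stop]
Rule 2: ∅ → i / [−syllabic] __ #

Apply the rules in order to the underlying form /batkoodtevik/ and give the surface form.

Rule 1 (stop-cluster a-epenthesis): /t/ and /k/ form a stop–stop cluster, so [a] is inserted between them. /d/ and /t/ form a stop–stop cluster, so [a] is inserted between them. /batkoodtevik/ → batakoodatevik.
Rule 2 (final i-epenthesis): the form ends in the consonant /k/, so [i] is inserted word-finally. /batakoodatevik/ → batakoodateviki.

batakoodateviki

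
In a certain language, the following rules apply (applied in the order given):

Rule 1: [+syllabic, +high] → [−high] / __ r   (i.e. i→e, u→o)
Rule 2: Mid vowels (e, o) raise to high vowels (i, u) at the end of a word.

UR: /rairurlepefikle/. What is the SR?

raerorlepefikli

Rule 1 (pre-rhotic lowering): /i/ is a high vowel immediately before /r/, so it lowers to [e]. /u/ is a high vowel immediately before /r/, so it lowers to [o]. /rairurlepefikle/ → raerorlepefikle.
Rule 2 (final vowel raising): /e/ is a mid vowel in word-final position, so it raises to [i]. /raerorlepefikle/ → raerorlepefikli.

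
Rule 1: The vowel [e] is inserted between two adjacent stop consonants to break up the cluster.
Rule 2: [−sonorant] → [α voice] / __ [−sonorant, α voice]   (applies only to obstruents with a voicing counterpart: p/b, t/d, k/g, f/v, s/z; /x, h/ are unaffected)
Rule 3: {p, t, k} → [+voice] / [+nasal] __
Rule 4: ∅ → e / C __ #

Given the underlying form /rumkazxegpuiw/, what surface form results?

rumgasxegepuiwe

Rule 1 (stop-cluster e-epenthesis): /g/ and /p/ form a stop–stop cluster, so [e] is inserted between them. /rumkazxegpuiw/ → rumkazxegepuiw.
Rule 2 (regressive voicing assimilation): /z/ precedes the voiceless obstruent /x/, so it devoices to [s] by assimilation. /rumkazxegepuiw/ → rumkasxegepuiw.
Rule 3 (post-nasal voicing): /k/ is a voiceless stop immediately after the nasal /m/, so it voices to [g]. /rumkasxegepuiw/ → rumgasxegepuiw.
Rule 4 (final e-epenthesis): the form ends in the consonant /w/, so [e] is inserted word-finally. /rumgasxegepuiw/ → rumgasxegepuiwe.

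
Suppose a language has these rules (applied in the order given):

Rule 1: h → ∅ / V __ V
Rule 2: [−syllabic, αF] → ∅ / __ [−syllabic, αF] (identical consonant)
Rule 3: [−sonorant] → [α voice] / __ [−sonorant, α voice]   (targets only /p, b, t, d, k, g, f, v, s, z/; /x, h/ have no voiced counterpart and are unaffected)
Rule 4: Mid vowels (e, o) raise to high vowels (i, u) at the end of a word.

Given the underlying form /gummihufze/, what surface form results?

Rule 1 (intervocalic h-deletion): /h/ occurs between vowels /i/ and /u/, so it deletes. /gummihufze/ → gummiufze.
Rule 2 (degemination): /mm/ is a geminate; the first /m/ deletes. /gummiufze/ → gumiufze.
Rule 3 (regressive voicing assimilation): /f/ precedes the voiced obstruent /z/, so it voices to [v] by assimilation. /gumiufze/ → gumiuvze.
Rule 4 (final vowel raising): /e/ is a mid vowel in word-final position, so it raises to [i]. /gumiuvze/ → gumiuvzi.

gumiuvzi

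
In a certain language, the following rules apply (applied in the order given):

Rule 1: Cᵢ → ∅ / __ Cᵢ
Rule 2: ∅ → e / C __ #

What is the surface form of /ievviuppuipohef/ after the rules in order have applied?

ieviupuipohefe

Rule 1 (degemination): /vv/ is a geminate; the first /v/ deletes. /pp/ is a geminate; the first /p/ deletes. /ievviuppuipohef/ → ieviupuipohef.
Rule 2 (final e-epenthesis): the form ends in the consonant /f/, so [e] is inserted word-finally. /ieviupuipohef/ → ieviupuipohefe.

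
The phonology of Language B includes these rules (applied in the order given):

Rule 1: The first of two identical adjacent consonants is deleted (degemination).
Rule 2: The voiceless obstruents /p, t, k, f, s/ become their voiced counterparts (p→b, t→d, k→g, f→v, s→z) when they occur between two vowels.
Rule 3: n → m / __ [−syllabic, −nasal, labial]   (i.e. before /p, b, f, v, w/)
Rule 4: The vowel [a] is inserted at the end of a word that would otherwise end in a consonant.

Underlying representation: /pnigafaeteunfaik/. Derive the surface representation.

Rule 1 (degemination): no segment meets the environment; /pnigafaeteunfaik/ is unchanged.
Rule 2 (intervocalic voicing): /f/ is a voiceless obstruent between vowels /a/ and /a/, so it voices to [v]. /t/ is a voiceless obstruent between vowels /e/ and /e/, so it voices to [d]. /pnigafaeteunfaik/ → pnigavaedeunfaik.
Rule 3 (nasal place assimilation): /n/ precedes the labial consonant /f/, so it assimilates in place to [m]. /pnigavaedeunfaik/ → pnigavaedeumfaik.
Rule 4 (final a-epenthesis): the form ends in the consonant /k/, so [a] is inserted word-finally. /pnigavaedeumfaik/ → pnigavaedeumfaika.

pnigavaedeumfaika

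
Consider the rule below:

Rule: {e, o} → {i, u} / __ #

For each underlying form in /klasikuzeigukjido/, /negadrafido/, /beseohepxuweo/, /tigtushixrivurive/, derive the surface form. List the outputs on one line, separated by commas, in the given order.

klasikuzeigukjidu, negadrafidu, beseohepxuweu, tigtushixrivurivi

/klasikuzeigukjido/: /o/ is a mid vowel in word-final position, so it raises to [u]. → [klasikuzeigukjidu].
/negadrafido/: /o/ is a mid vowel in word-final position, so it raises to [u]. → [negadrafidu].
/beseohepxuweo/: /o/ is a mid vowel in word-final position, so it raises to [u]. → [beseohepxuweu].
/tigtushixrivurive/: /e/ is a mid vowel in word-final position, so it raises to [i]. → [tigtushixrivurivi].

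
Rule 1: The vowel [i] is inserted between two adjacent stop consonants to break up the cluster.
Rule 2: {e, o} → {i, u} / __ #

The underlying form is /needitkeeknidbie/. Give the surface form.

needitikeeknidibii

Rule 1 (stop-cluster i-epenthesis): /t/ and /k/ form a stop–stop cluster, so [i] is inserted between them. /d/ and /b/ form a stop–stop cluster, so [i] is inserted between them. /needitkeeknidbie/ → needitikeeknidibie.
Rule 2 (final vowel raising): /e/ is a mid vowel in word-final position, so it raises to [i]. /needitikeeknidibie/ → needitikeeknidibii.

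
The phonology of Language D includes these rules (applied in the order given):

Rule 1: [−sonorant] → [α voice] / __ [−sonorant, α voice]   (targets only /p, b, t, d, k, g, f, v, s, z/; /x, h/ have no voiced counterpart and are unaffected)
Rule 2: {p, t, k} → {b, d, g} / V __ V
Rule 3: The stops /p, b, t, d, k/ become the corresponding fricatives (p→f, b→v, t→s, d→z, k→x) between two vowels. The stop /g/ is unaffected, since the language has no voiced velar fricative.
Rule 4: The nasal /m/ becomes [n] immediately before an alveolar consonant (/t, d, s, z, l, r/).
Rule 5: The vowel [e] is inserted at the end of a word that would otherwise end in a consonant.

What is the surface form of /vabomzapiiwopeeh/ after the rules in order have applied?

vavonzaviiwoveehe

Rule 1 (regressive voicing assimilation): no segment meets the environment; /vabomzapiiwopeeh/ is unchanged.
Rule 2 (intervocalic voicing): /p/ is a voiceless stop between vowels /a/ and /i/, so it voices to [b]. /p/ is a voiceless stop between vowels /o/ and /e/, so it voices to [b]. /vabomzapiiwopeeh/ → vabomzabiiwobeeh.
Rule 3 (intervocalic spirantization): /b/ is a stop between vowels /a/ and /o/, so it spirantizes to the fricative [v]. /b/ is a stop between vowels /a/ and /i/, so it spirantizes to the fricative [v]. /b/ is a stop between vowels /o/ and /e/, so it spirantizes to the fricative [v]. /vabomzabiiwobeeh/ → vavomzaviiwoveeh.
Rule 4 (nasal place assimilation): /m/ precedes the alveolar consonant /z/, so it assimilates in place to [n]. /vavomzaviiwoveeh/ → vavonzaviiwoveeh.
Rule 5 (final e-epenthesis): the form ends in the consonant /h/, so [e] is inserted word-finally. /vavonzaviiwoveeh/ → vavonzaviiwoveehe.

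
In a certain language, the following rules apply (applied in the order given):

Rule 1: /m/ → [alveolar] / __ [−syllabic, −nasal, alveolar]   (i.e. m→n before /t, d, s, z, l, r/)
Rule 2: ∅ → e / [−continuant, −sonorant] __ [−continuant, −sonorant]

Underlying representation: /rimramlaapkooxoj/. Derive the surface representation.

rinranlaapekooxoj

Rule 1 (nasal place assimilation): /m/ precedes the alveolar consonant /r/, so it assimilates in place to [n]. /m/ precedes the alveolar consonant /l/, so it assimilates in place to [n]. /rimramlaapkooxoj/ → rinranlaapkooxoj.
Rule 2 (stop-cluster e-epenthesis): /p/ and /k/ form a stop–stop cluster, so [e] is inserted between them. /rinranlaapkooxoj/ → rinranlaapekooxoj.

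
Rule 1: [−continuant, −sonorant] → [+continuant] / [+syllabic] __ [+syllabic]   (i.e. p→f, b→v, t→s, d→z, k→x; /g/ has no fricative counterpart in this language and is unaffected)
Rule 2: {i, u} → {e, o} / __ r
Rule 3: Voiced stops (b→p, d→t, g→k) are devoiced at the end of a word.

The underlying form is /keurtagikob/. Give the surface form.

Rule 1 (intervocalic spirantization): /k/ is a stop between vowels /i/ and /o/, so it spirantizes to the fricative [x]. /keurtagikob/ → keurtagixob.
Rule 2 (pre-rhotic lowering): /u/ is a high vowel immediately before /r/, so it lowers to [o]. /keurtagixob/ → keortagixob.
Rule 3 (final devoicing): /b/ is a voiced stop in word-final position, so it devoices to [p]. /keortagixob/ → keortagixop.

keortagixop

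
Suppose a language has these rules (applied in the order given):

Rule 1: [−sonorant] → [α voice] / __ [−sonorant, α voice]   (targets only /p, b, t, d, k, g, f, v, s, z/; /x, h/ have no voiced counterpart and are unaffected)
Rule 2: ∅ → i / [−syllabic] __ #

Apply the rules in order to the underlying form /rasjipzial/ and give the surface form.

rasjibziali

Rule 1 (regressive voicing assimilation): /p/ precedes the voiced obstruent /z/, so it voices to [b] by assimilation. /rasjipzial/ → rasjibzial.
Rule 2 (final i-epenthesis): the form ends in the consonant /l/, so [i] is inserted word-finally. /rasjibzial/ → rasjibziali.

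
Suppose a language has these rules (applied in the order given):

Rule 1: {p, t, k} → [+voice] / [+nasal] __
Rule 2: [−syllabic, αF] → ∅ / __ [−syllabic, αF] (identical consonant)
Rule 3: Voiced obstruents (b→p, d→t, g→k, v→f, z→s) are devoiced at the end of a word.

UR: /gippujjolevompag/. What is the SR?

Rule 1 (post-nasal voicing): /p/ is a voiceless stop immediately after the nasal /m/, so it voices to [b]. /gippujjolevompag/ → gippujjolevombag.
Rule 2 (degemination): /pp/ is a geminate; the first /p/ deletes. /jj/ is a geminate; the first /j/ deletes. /gippujjolevombag/ → gipujolevombag.
Rule 3 (final devoicing): /g/ is a voiced obstruent in word-final position, so it devoices to [k]. /gipujolevombag/ → gipujolevombak.

gipujolevombak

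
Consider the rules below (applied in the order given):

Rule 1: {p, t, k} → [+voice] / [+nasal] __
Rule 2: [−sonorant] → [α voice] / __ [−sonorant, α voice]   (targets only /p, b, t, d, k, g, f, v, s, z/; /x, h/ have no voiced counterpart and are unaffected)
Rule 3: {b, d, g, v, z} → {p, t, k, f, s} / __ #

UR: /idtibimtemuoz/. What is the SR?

ittibimdemuos

Rule 1 (post-nasal voicing): /t/ is a voiceless stop immediately after the nasal /m/, so it voices to [d]. /idtibimtemuoz/ → idtibimdemuoz.
Rule 2 (regressive voicing assimilation): /d/ precedes the voiceless obstruent /t/, so it devoices to [t] by assimilation. /idtibimdemuoz/ → ittibimdemuoz.
Rule 3 (final devoicing): /z/ is a voiced obstruent in word-final position, so it devoices to [s]. /ittibimdemuoz/ → ittibimdemuos.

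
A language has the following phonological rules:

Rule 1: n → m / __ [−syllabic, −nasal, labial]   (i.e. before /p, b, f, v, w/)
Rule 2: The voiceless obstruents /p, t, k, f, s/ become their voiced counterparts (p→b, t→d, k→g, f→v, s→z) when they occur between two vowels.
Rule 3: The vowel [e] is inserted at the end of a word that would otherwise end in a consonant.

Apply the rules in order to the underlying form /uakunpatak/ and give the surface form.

Rule 1 (nasal place assimilation): /n/ precedes the labial consonant /p/, so it assimilates in place to [m]. /uakunpatak/ → uakumpatak.
Rule 2 (intervocalic voicing): /k/ is a voiceless obstruent between vowels /a/ and /u/, so it voices to [g]. /t/ is a voiceless obstruent between vowels /a/ and /a/, so it voices to [d]. /uakumpatak/ → uagumpadak.
Rule 3 (final e-epenthesis): the form ends in the consonant /k/, so [e] is inserted word-finally. /uagumpadak/ → uagumpadake.

uagumpadake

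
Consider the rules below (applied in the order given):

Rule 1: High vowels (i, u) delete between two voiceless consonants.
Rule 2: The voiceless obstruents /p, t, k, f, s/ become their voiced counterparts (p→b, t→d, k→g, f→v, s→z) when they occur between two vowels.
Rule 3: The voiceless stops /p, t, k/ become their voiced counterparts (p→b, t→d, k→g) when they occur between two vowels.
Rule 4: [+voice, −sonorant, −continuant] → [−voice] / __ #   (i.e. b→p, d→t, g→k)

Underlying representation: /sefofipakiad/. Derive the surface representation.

sevofpagiat

Rule 1 (high vowel syncope): /i/ is a high vowel flanked by voiceless consonants /f/ and /p/, so it deletes. /sefofipakiad/ → sefofpakiad.
Rule 2 (intervocalic voicing): /f/ is a voiceless obstruent between vowels /e/ and /o/, so it voices to [v]. /k/ is a voiceless obstruent between vowels /a/ and /i/, so it voices to [g]. /sefofpakiad/ → sevofpagiad.
Rule 3 (intervocalic voicing): no segment meets the environment; /sevofpagiad/ is unchanged.
Rule 4 (final devoicing): /d/ is a voiced stop in word-final position, so it devoices to [t]. /sevofpagiad/ → sevofpagiat.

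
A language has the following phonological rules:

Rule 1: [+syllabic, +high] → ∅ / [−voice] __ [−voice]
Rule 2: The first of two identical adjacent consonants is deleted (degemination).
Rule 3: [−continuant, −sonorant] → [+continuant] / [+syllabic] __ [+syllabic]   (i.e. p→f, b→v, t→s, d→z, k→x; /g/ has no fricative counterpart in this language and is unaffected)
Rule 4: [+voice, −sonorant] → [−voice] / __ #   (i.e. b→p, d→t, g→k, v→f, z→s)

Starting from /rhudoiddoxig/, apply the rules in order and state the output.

rhuzoizoxik

Rule 1 (high vowel syncope): no segment meets the environment; /rhudoiddoxig/ is unchanged.
Rule 2 (degemination): /dd/ is a geminate; the first /d/ deletes. /rhudoiddoxig/ → rhudoidoxig.
Rule 3 (intervocalic spirantization): /d/ is a stop between vowels /u/ and /o/, so it spirantizes to the fricative [z]. /d/ is a stop between vowels /i/ and /o/, so it spirantizes to the fricative [z]. /rhudoidoxig/ → rhuzoizoxig.
Rule 4 (final devoicing): /g/ is a voiced obstruent in word-final position, so it devoices to [k]. /rhuzoizoxig/ → rhuzoizoxik.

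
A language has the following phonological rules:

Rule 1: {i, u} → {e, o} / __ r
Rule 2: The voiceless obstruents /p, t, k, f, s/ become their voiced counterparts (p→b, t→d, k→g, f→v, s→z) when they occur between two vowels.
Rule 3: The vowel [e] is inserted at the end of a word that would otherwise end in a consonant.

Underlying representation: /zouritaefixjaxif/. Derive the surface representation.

Rule 1 (pre-rhotic lowering): /u/ is a high vowel immediately before /r/, so it lowers to [o]. /zouritaefixjaxif/ → zooritaefixjaxif.
Rule 2 (intervocalic voicing): /t/ is a voiceless obstruent between vowels /i/ and /a/, so it voices to [d]. /f/ is a voiceless obstruent between vowels /e/ and /i/, so it voices to [v]. /zooritaefixjaxif/ → zooridaevixjaxif.
Rule 3 (final e-epenthesis): the form ends in the consonant /f/, so [e] is inserted word-finally. /zooridaevixjaxif/ → zooridaevixjaxife.

zooridaevixjaxife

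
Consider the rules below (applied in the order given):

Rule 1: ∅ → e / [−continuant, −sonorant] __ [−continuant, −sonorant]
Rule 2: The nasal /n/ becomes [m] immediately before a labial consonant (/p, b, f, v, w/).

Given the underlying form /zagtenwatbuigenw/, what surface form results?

Rule 1 (stop-cluster e-epenthesis): /g/ and /t/ form a stop–stop cluster, so [e] is inserted between them. /t/ and /b/ form a stop–stop cluster, so [e] is inserted between them. /zagtenwatbuigenw/ → zagetenwatebuigenw.
Rule 2 (nasal place assimilation): /n/ precedes the labial consonant /w/, so it assimilates in place to [m]. /n/ precedes the labial consonant /w/, so it assimilates in place to [m]. /zagetenwatebuigenw/ → zagetemwatebuigemw.

zagetemwatebuigemw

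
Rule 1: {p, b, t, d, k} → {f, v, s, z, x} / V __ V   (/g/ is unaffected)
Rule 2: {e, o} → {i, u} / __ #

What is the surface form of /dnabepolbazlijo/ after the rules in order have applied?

Rule 1 (intervocalic spirantization): /b/ is a stop between vowels /a/ and /e/, so it spirantizes to the fricative [v]. /p/ is a stop between vowels /e/ and /o/, so it spirantizes to the fricative [f]. /dnabepolbazlijo/ → dnavefolbazlijo.
Rule 2 (final vowel raising): /o/ is a mid vowel in word-final position, so it raises to [u]. /dnavefolbazlijo/ → dnavefolbazliju.

dnavefolbazliju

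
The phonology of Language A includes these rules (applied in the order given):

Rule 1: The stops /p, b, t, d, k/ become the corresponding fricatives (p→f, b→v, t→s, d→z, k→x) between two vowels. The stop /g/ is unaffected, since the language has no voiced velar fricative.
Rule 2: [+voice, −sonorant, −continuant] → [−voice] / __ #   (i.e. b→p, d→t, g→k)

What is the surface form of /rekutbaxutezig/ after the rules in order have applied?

rexutbaxusezik

Rule 1 (intervocalic spirantization): /k/ is a stop between vowels /e/ and /u/, so it spirantizes to the fricative [x]. /t/ is a stop between vowels /u/ and /e/, so it spirantizes to the fricative [s]. /rekutbaxutezig/ → rexutbaxusezig.
Rule 2 (final devoicing): /g/ is a voiced stop in word-final position, so it devoices to [k]. /rexutbaxusezig/ → rexutbaxusezik.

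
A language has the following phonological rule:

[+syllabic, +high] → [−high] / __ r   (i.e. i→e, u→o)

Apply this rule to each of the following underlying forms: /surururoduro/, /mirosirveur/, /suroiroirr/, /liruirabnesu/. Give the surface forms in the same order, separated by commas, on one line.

sorororodoro, meroserveor, soroeroerr, leruerabnesu

/surururoduro/: /u/ is a high vowel immediately before /r/, so it lowers to [o]. /u/ is a high vowel immediately before /r/, so it lowers to [o]. /u/ is a high vowel immediately before /r/, so it lowers to [o]. /u/ is a high vowel immediately before /r/, so it lowers to [o]. → [sorororodoro].
/mirosirveur/: /i/ is a high vowel immediately before /r/, so it lowers to [e]. /i/ is a high vowel immediately before /r/, so it lowers to [e]. /u/ is a high vowel immediately before /r/, so it lowers to [o]. → [meroserveor].
/suroiroirr/: /u/ is a high vowel immediately before /r/, so it lowers to [o]. /i/ is a high vowel immediately before /r/, so it lowers to [e]. /i/ is a high vowel immediately before /r/, so it lowers to [e]. → [soroeroerr].
/liruirabnesu/: /i/ is a high vowel immediately before /r/, so it lowers to [e]. /i/ is a high vowel immediately before /r/, so it lowers to [e]. → [leruerabnesu].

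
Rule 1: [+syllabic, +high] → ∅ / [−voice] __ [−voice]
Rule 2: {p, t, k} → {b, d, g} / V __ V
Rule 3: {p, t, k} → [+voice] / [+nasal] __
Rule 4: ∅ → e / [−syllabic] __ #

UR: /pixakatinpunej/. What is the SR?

Rule 1 (high vowel syncope): /i/ is a high vowel flanked by voiceless consonants /p/ and /x/, so it deletes. /pixakatinpunej/ → pxakatinpunej.
Rule 2 (intervocalic voicing): /k/ is a voiceless stop between vowels /a/ and /a/, so it voices to [g]. /t/ is a voiceless stop between vowels /a/ and /i/, so it voices to [d]. /pxakatinpunej/ → pxagadinpunej.
Rule 3 (post-nasal voicing): /p/ is a voiceless stop immediately after the nasal /n/, so it voices to [b]. /pxagadinpunej/ → pxagadinbunej.
Rule 4 (final e-epenthesis): the form ends in the consonant /j/, so [e] is inserted word-finally. /pxagadinbunej/ → pxagadinbuneje.

pxagadinbuneje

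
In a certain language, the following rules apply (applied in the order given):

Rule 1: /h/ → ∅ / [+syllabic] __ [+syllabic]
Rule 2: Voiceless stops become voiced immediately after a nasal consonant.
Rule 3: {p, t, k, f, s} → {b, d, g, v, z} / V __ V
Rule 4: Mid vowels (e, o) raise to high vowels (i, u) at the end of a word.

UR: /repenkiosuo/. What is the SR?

Rule 1 (intervocalic h-deletion): no segment meets the environment; /repenkiosuo/ is unchanged.
Rule 2 (post-nasal voicing): /k/ is a voiceless stop immediately after the nasal /n/, so it voices to [g]. /repenkiosuo/ → repengiosuo.
Rule 3 (intervocalic voicing): /p/ is a voiceless obstruent between vowels /e/ and /e/, so it voices to [b]. /s/ is a voiceless obstruent between vowels /o/ and /u/, so it voices to [z]. /repengiosuo/ → rebengiozuo.
Rule 4 (final vowel raising): /o/ is a mid vowel in word-final position, so it raises to [u]. /rebengiozuo/ → rebengiozuu.

rebengiozuu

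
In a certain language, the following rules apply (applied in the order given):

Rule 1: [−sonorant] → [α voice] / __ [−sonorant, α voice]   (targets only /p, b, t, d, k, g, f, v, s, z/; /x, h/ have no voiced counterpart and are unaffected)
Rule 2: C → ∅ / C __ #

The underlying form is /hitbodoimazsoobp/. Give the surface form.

Rule 1 (regressive voicing assimilation): /t/ precedes the voiced obstruent /b/, so it voices to [d] by assimilation. /z/ precedes the voiceless obstruent /s/, so it devoices to [s] by assimilation. /b/ precedes the voiceless obstruent /p/, so it devoices to [p] by assimilation. /hitbodoimazsoobp/ → hidbodoimassoopp.
Rule 2 (final cluster simplification): /p/ is the second consonant of a word-final cluster /pp/, so it deletes. /hidbodoimassoopp/ → hidbodoimassoop.

hidbodoimassoop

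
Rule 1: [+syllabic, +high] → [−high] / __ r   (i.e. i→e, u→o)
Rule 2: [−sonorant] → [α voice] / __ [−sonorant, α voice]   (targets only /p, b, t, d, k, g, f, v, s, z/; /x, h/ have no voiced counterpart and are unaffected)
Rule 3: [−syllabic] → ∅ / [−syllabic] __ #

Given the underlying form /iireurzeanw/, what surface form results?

iereorzean

Rule 1 (pre-rhotic lowering): /i/ is a high vowel immediately before /r/, so it lowers to [e]. /u/ is a high vowel immediately before /r/, so it lowers to [o]. /iireurzeanw/ → iereorzeanw.
Rule 2 (regressive voicing assimilation): no segment meets the environment; /iereorzeanw/ is unchanged.
Rule 3 (final cluster simplification): /w/ is the second consonant of a word-final cluster /nw/, so it deletes. /iereorzeanw/ → iereorzean.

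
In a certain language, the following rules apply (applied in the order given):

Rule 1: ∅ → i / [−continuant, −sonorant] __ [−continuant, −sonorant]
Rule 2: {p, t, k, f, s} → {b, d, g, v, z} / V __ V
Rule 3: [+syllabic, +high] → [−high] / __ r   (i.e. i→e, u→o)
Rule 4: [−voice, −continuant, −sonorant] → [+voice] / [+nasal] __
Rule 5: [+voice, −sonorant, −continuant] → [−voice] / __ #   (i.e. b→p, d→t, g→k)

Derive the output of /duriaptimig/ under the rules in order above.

Rule 1 (stop-cluster i-epenthesis): /p/ and /t/ form a stop–stop cluster, so [i] is inserted between them. /duriaptimig/ → duriapitimig.
Rule 2 (intervocalic voicing): /p/ is a voiceless obstruent between vowels /a/ and /i/, so it voices to [b]. /t/ is a voiceless obstruent between vowels /i/ and /i/, so it voices to [d]. /duriapitimig/ → duriabidimig.
Rule 3 (pre-rhotic lowering): /u/ is a high vowel immediately before /r/, so it lowers to [o]. /duriabidimig/ → doriabidimig.
Rule 4 (post-nasal voicing): no segment meets the environment; /doriabidimig/ is unchanged.
Rule 5 (final devoicing): /g/ is a voiced stop in word-final position, so it devoices to [k]. /doriabidimig/ → doriabidimik.

doriabidimik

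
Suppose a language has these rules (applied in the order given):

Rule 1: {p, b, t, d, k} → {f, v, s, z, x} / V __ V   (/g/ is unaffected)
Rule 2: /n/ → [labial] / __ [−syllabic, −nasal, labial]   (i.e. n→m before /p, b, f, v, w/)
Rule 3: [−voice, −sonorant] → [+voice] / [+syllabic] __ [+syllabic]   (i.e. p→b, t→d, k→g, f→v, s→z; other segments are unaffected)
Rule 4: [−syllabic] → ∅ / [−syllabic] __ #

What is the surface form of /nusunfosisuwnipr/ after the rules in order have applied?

Rule 1 (intervocalic spirantization): no segment meets the environment; /nusunfosisuwnipr/ is unchanged.
Rule 2 (nasal place assimilation): /n/ precedes the labial consonant /f/, so it assimilates in place to [m]. /nusunfosisuwnipr/ → nusumfosisuwnipr.
Rule 3 (intervocalic voicing): /s/ is a voiceless obstruent between vowels /u/ and /u/, so it voices to [z]. /s/ is a voiceless obstruent between vowels /o/ and /i/, so it voices to [z]. /s/ is a voiceless obstruent between vowels /i/ and /u/, so it voices to [z]. /nusumfosisuwnipr/ → nuzumfozizuwnipr.
Rule 4 (final cluster simplification): /r/ is the second consonant of a word-final cluster /pr/, so it deletes. /nuzumfozizuwnipr/ → nuzumfozizuwnip.

nuzumfozizuwnip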